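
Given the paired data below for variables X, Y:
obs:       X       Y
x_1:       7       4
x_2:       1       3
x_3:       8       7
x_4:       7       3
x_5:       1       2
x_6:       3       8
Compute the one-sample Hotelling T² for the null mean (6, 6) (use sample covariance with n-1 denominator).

Step 1 — sample mean vector:
  mean(X) = (7 + 1 + 8 + 7 + 1 + 3) / 6 = 27/6 = 4.5
  mean(Y) = (4 + 3 + 7 + 3 + 2 + 8) / 6 = 27/6 = 4.5
  x̄ = (4.5, 4.5),  deviation x̄ - mu_0 = (4.5, 4.5) - (6, 6) = (-1.5, -1.5).

Step 2 — sample covariance matrix, S[i,j] = (1/(n-1)) · Σ_k (x_{k,i} - mean_i) · (x_{k,j} - mean_j), divisor n-1 = 5:
  S[X,X] = ((2.5)·(2.5) + (-3.5)·(-3.5) + (3.5)·(3.5) + (2.5)·(2.5) + (-3.5)·(-3.5) + (-1.5)·(-1.5)) / 5 = 51.5/5 = 10.3
  S[X,Y] = ((2.5)·(-0.5) + (-3.5)·(-1.5) + (3.5)·(2.5) + (2.5)·(-1.5) + (-3.5)·(-2.5) + (-1.5)·(3.5)) / 5 = 12.5/5 = 2.5
  S[Y,Y] = ((-0.5)·(-0.5) + (-1.5)·(-1.5) + (2.5)·(2.5) + (-1.5)·(-1.5) + (-2.5)·(-2.5) + (3.5)·(3.5)) / 5 = 29.5/5 = 5.9
  S = [[10.3, 2.5],
 [2.5, 5.9]].

Step 3 — invert S. det(S) = 10.3·5.9 - (2.5)² = 54.52.
  S^{-1} = (1/det) · [[d, -b], [-b, a]] = [[0.1082, -0.0459],
 [-0.0459, 0.1889]].

Step 4 — quadratic form (x̄ - mu_0)^T · S^{-1} · (x̄ - mu_0):
  S^{-1} · (x̄ - mu_0) = (-0.0935, -0.2146),
  (x̄ - mu_0)^T · [...] = (-1.5)·(-0.0935) + (-1.5)·(-0.2146) = 0.4622.

Step 5 — scale by n: T² = 6 · 0.4622 = 2.7733.

T² ≈ 2.7733


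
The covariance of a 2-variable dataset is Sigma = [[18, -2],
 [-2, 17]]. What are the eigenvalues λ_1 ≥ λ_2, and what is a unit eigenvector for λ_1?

Step 1 — characteristic polynomial of 2×2 Sigma:
  det(Sigma - λI) = λ² - trace · λ + det = 0.
  trace = 18 + 17 = 35, det = 18·17 - (-2)² = 302.
Step 2 — discriminant:
  Δ = trace² - 4·det = 1225 - 1208 = 17.
Step 3 — eigenvalues:
  λ = (trace ± √Δ)/2 = (35 ± 4.1231)/2,
  λ_1 = 19.5616,  λ_2 = 15.4384.

Step 4 — unit eigenvector for λ_1: solve (Sigma - λ_1 I)v = 0. First row:
  (18 - 19.5616)·v_x + (-2)·v_y = 0, i.e. (-1.5616)·v_x + (-2)·v_y = 0,
  so v ∝ (b, λ_1 - a) = (-2, 1.5616); multiply by -1 so the first entry is positive: u = (2, -1.5616).
  ||u|| = √((2)² + (-1.5616)²) = √(6.4384) ≈ 2.5374,
  v_1 = u/||u|| ≈ (0.7882, -0.6154) (||v_1|| = 1).

λ_1 = 19.5616,  λ_2 = 15.4384;  v_1 ≈ (0.7882, -0.6154)


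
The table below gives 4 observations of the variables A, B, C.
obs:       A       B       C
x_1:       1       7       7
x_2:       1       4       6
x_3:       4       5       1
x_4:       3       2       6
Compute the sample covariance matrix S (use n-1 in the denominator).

Step 1 — column means:
  mean(A) = (1 + 1 + 4 + 3) / 4 = 9/4 = 2.25
  mean(B) = (7 + 4 + 5 + 2) / 4 = 18/4 = 4.5
  mean(C) = (7 + 6 + 1 + 6) / 4 = 20/4 = 5

Step 2 — sample covariance S[i,j] = (1/(n-1)) · Σ_k (x_{k,i} - mean_i) · (x_{k,j} - mean_j), with n-1 = 3.
  S[A,A] = ((-1.25)·(-1.25) + (-1.25)·(-1.25) + (1.75)·(1.75) + (0.75)·(0.75)) / 3 = 6.75/3 = 2.25
  S[A,B] = ((-1.25)·(2.5) + (-1.25)·(-0.5) + (1.75)·(0.5) + (0.75)·(-2.5)) / 3 = -3.5/3 = -1.1667
  S[A,C] = ((-1.25)·(2) + (-1.25)·(1) + (1.75)·(-4) + (0.75)·(1)) / 3 = -10/3 = -3.3333
  S[B,B] = ((2.5)·(2.5) + (-0.5)·(-0.5) + (0.5)·(0.5) + (-2.5)·(-2.5)) / 3 = 13/3 = 4.3333
  S[B,C] = ((2.5)·(2) + (-0.5)·(1) + (0.5)·(-4) + (-2.5)·(1)) / 3 = 0/3 = 0
  S[C,C] = ((2)·(2) + (1)·(1) + (-4)·(-4) + (1)·(1)) / 3 = 22/3 = 7.3333

S is symmetric (S[j,i] = S[i,j]). Assembling:

S = [[2.25, -1.1667, -3.3333],
 [-1.1667, 4.3333, 0],
 [-3.3333, 0, 7.3333]]


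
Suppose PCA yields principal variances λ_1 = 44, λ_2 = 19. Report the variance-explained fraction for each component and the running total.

Step 1 — total variance = trace(Sigma) = Σ λ_i = 44 + 19 = 63.

Step 2 — fraction explained by component i = λ_i / Σ λ:
  PC1: 44/63 = 0.6984
  PC2: 19/63 = 0.3016

Step 3 — cumulative fraction after k components = (λ_1 + ... + λ_k) / Σ λ:
  k = 1: 44/63 = 0.6984
  k = 2: (44 + 19)/63 = 63/63 = 1

Summary (fraction, with percent):

explained: PC1 0.6984 (69.84%), PC2 0.3016 (30.16%);  cumulative: 0.6984, 1


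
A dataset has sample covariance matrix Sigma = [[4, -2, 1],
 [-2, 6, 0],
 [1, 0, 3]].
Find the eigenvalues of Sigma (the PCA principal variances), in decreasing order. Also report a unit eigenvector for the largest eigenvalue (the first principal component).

Step 1 — characteristic polynomial p(λ) = det(λI - Sigma) = λ³ - tr·λ² + c_1·λ - det, where tr = trace, c_1 = sum of the principal 2×2 minors, det = det(Sigma):
  tr = 4 + 6 + 3 = 13,
  c_1 = (4·6 - (-2)²) + (4·3 - (1)²) + (6·3 - (0)²) = 20 + 11 + 18 = 49,
  det = 4·(6·3 - (0)²) - (-2)·((-2)·3 - (0)·(1)) + (1)·((-2)·(0) - 6·(1)) = 4·(18) - (-2)·(-6) + (1)·(-6) = 54.
  So p(λ) = λ³ - 13λ² + 49λ - 54.
Step 2 — look for an integer root (rational root theorem: any rational root is an integer divisor of 54). Testing λ = 2:
  p(2) = 8 - 52 + 98 - 54 = 0  ✓
  Dividing out (λ - 2): p(λ) = (λ - 2)(λ² - 11λ + 27).
Step 3 — remaining eigenvalues from the quadratic λ² - 11λ + 27 = 0:
  Δ = 11² - 4·27 = 121 - 108 = 13,  λ = (11 ± √13)/2 = (11 ± 3.6056)/2 ≈ 7.3028 or 3.6972.
  Sorted: λ_1 = 7.3028,  λ_2 = 3.6972,  λ_3 = 2  (check: sum = 13 = tr ✓).

Step 4 — unit eigenvector for λ_1 ≈ 7.3028: v spans the null space of (Sigma - λ_1 I), whose rows are
  r_1 = (-3.3028, -2, 1),  r_2 = (-2, -1.3028, 0),  r_3 = (1, 0, -4.3028).
  v is orthogonal to every row, so take v ∝ r_1 × r_2 = ((-2)·(0) - (1)·(-1.3028), (1)·(-2) - (-3.3028)·(0), (-3.3028)·(-1.3028) - (-2)·(-2)) ≈ (1.3028, -2, 0.3028).
  Let u = (1.3028, -2, 0.3028).
  ||u|| = √((1.3028)² + (-2)² + (0.3028)²) = √(5.7889) ≈ 2.406,  v_1 = u/||u|| ≈ (0.5415, -0.8313, 0.1258) (||v_1|| = 1).

λ_1 = 7.3028,  λ_2 = 3.6972,  λ_3 = 2;  v_1 ≈ (0.5415, -0.8313, 0.1258)


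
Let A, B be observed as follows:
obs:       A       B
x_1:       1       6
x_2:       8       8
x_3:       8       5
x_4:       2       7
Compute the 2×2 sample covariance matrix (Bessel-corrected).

Step 1 — column means:
  mean(A) = (1 + 8 + 8 + 2) / 4 = 19/4 = 4.75
  mean(B) = (6 + 8 + 5 + 7) / 4 = 26/4 = 6.5

Step 2 — sample covariance S[i,j] = (1/(n-1)) · Σ_k (x_{k,i} - mean_i) · (x_{k,j} - mean_j), with n-1 = 3.
  S[A,A] = ((-3.75)·(-3.75) + (3.25)·(3.25) + (3.25)·(3.25) + (-2.75)·(-2.75)) / 3 = 42.75/3 = 14.25
  S[A,B] = ((-3.75)·(-0.5) + (3.25)·(1.5) + (3.25)·(-1.5) + (-2.75)·(0.5)) / 3 = 0.5/3 = 0.1667
  S[B,B] = ((-0.5)·(-0.5) + (1.5)·(1.5) + (-1.5)·(-1.5) + (0.5)·(0.5)) / 3 = 5/3 = 1.6667

S is symmetric (S[j,i] = S[i,j]). Assembling:

S = [[14.25, 0.1667],
 [0.1667, 1.6667]]


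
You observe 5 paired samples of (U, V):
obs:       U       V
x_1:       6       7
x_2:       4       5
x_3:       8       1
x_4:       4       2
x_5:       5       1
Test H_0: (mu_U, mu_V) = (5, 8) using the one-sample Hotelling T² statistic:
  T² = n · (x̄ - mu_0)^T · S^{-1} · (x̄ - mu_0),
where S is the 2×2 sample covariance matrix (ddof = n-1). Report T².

Step 1 — sample mean vector:
  mean(U) = (6 + 4 + 8 + 4 + 5) / 5 = 27/5 = 5.4
  mean(V) = (7 + 5 + 1 + 2 + 1) / 5 = 16/5 = 3.2
  x̄ = (5.4, 3.2),  deviation x̄ - mu_0 = (5.4, 3.2) - (5, 8) = (0.4, -4.8).

Step 2 — sample covariance matrix, S[i,j] = (1/(n-1)) · Σ_k (x_{k,i} - mean_i) · (x_{k,j} - mean_j), divisor n-1 = 4:
  S[U,U] = ((0.6)·(0.6) + (-1.4)·(-1.4) + (2.6)·(2.6) + (-1.4)·(-1.4) + (-0.4)·(-0.4)) / 4 = 11.2/4 = 2.8
  S[U,V] = ((0.6)·(3.8) + (-1.4)·(1.8) + (2.6)·(-2.2) + (-1.4)·(-1.2) + (-0.4)·(-2.2)) / 4 = -3.4/4 = -0.85
  S[V,V] = ((3.8)·(3.8) + (1.8)·(1.8) + (-2.2)·(-2.2) + (-1.2)·(-1.2) + (-2.2)·(-2.2)) / 4 = 28.8/4 = 7.2
  S = [[2.8, -0.85],
 [-0.85, 7.2]].

Step 3 — invert S. det(S) = 2.8·7.2 - (-0.85)² = 19.4375.
  S^{-1} = (1/det) · [[d, -b], [-b, a]] = [[0.3704, 0.0437],
 [0.0437, 0.1441]].

Step 4 — quadratic form (x̄ - mu_0)^T · S^{-1} · (x̄ - mu_0):
  S^{-1} · (x̄ - mu_0) = (-0.0617, -0.674),
  (x̄ - mu_0)^T · [...] = (0.4)·(-0.0617) + (-4.8)·(-0.674) = 3.2103.

Step 5 — scale by n: T² = 5 · 3.2103 = 16.0514.

T² ≈ 16.0514


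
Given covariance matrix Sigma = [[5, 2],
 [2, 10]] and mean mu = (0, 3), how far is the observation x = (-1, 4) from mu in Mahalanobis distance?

Step 1 — centre the observation: (x - mu) = (-1, 1).

Step 2 — invert Sigma. det(Sigma) = 5·10 - (2)² = 46.
  Sigma^{-1} = (1/det) · [[d, -b], [-b, a]] = [[0.2174, -0.0435],
 [-0.0435, 0.1087]].

Step 3 — form the quadratic (x - mu)^T · Sigma^{-1} · (x - mu):
  Sigma^{-1} · (x - mu) = (-0.2609, 0.1522).
  (x - mu)^T · [Sigma^{-1} · (x - mu)] = (-1)·(-0.2609) + (1)·(0.1522) = 0.413.

Step 4 — take square root: d = √(0.413) ≈ 0.6427.

d(x, mu) = √(0.413) ≈ 0.6427


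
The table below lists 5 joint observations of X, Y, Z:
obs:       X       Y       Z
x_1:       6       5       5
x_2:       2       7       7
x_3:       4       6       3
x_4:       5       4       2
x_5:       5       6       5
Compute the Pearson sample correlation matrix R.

Step 1 — column means:
  mean(X) = (6 + 2 + 4 + 5 + 5) / 5 = 22/5 = 4.4
  mean(Y) = (5 + 7 + 6 + 4 + 6) / 5 = 28/5 = 5.6
  mean(Z) = (5 + 7 + 3 + 2 + 5) / 5 = 22/5 = 4.4

Step 2 — sample variances and covariances s[i,j] = (1/(n-1)) · Σ_k (x_{k,i} - mean_i) · (x_{k,j} - mean_j), with n-1 = 4:
  s[X,X] = ((1.6)·(1.6) + (-2.4)·(-2.4) + (-0.4)·(-0.4) + (0.6)·(0.6) + (0.6)·(0.6)) / 4 = 9.2/4 = 2.3
  s[X,Y] = ((1.6)·(-0.6) + (-2.4)·(1.4) + (-0.4)·(0.4) + (0.6)·(-1.6) + (0.6)·(0.4)) / 4 = -5.2/4 = -1.3
  s[X,Z] = ((1.6)·(0.6) + (-2.4)·(2.6) + (-0.4)·(-1.4) + (0.6)·(-2.4) + (0.6)·(0.6)) / 4 = -5.8/4 = -1.45
  s[Y,Y] = ((-0.6)·(-0.6) + (1.4)·(1.4) + (0.4)·(0.4) + (-1.6)·(-1.6) + (0.4)·(0.4)) / 4 = 5.2/4 = 1.3
  s[Y,Z] = ((-0.6)·(0.6) + (1.4)·(2.6) + (0.4)·(-1.4) + (-1.6)·(-2.4) + (0.4)·(0.6)) / 4 = 6.8/4 = 1.7
  s[Z,Z] = ((0.6)·(0.6) + (2.6)·(2.6) + (-1.4)·(-1.4) + (-2.4)·(-2.4) + (0.6)·(0.6)) / 4 = 15.2/4 = 3.8
  Sample standard deviations s_i = √(s[i,i]):
  s(X) = √(2.3) = 1.5166
  s(Y) = √(1.3) = 1.1402
  s(Z) = √(3.8) = 1.9494

Step 3 — r_{ij} = s_{ij} / (s_i · s_j):
  r[X,X] = 1 (diagonal).
  r[X,Y] = -1.3 / (1.5166 · 1.1402) = -1.3 / 1.7292 = -0.7518
  r[X,Z] = -1.45 / (1.5166 · 1.9494) = -1.45 / 2.9563 = -0.4905
  r[Y,Y] = 1 (diagonal).
  r[Y,Z] = 1.7 / (1.1402 · 1.9494) = 1.7 / 2.2226 = 0.7649
  r[Z,Z] = 1 (diagonal).

R is symmetric with unit diagonal. Assembling:

R = [[1, -0.7518, -0.4905],
 [-0.7518, 1, 0.7649],
 [-0.4905, 0.7649, 1]]


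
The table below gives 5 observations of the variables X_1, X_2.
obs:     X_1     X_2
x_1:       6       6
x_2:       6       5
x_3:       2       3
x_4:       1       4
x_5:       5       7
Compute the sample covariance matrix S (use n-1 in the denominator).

Step 1 — column means:
  mean(X_1) = (6 + 6 + 2 + 1 + 5) / 5 = 20/5 = 4
  mean(X_2) = (6 + 5 + 3 + 4 + 7) / 5 = 25/5 = 5

Step 2 — sample covariance S[i,j] = (1/(n-1)) · Σ_k (x_{k,i} - mean_i) · (x_{k,j} - mean_j), with n-1 = 4.
  S[X_1,X_1] = ((2)·(2) + (2)·(2) + (-2)·(-2) + (-3)·(-3) + (1)·(1)) / 4 = 22/4 = 5.5
  S[X_1,X_2] = ((2)·(1) + (2)·(0) + (-2)·(-2) + (-3)·(-1) + (1)·(2)) / 4 = 11/4 = 2.75
  S[X_2,X_2] = ((1)·(1) + (0)·(0) + (-2)·(-2) + (-1)·(-1) + (2)·(2)) / 4 = 10/4 = 2.5

S is symmetric (S[j,i] = S[i,j]). Assembling:

S = [[5.5, 2.75],
 [2.75, 2.5]]


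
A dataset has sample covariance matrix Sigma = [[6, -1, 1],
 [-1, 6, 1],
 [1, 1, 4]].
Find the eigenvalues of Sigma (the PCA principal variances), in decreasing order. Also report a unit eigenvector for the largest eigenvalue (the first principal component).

Step 1 — characteristic polynomial p(λ) = det(λI - Sigma) = λ³ - tr·λ² + c_1·λ - det, where tr = trace, c_1 = sum of the principal 2×2 minors, det = det(Sigma):
  tr = 6 + 6 + 4 = 16,
  c_1 = (6·6 - (-1)²) + (6·4 - (1)²) + (6·4 - (1)²) = 35 + 23 + 23 = 81,
  det = 6·(6·4 - (1)²) - (-1)·((-1)·4 - (1)·(1)) + (1)·((-1)·(1) - 6·(1)) = 6·(23) - (-1)·(-5) + (1)·(-7) = 126.
  So p(λ) = λ³ - 16λ² + 81λ - 126.
Step 2 — look for an integer root (rational root theorem: any rational root is an integer divisor of 126). Testing λ = 3:
  p(3) = 27 - 144 + 243 - 126 = 0  ✓
  Dividing out (λ - 3): p(λ) = (λ - 3)(λ² - 13λ + 42).
Step 3 — remaining eigenvalues from the quadratic λ² - 13λ + 42 = 0:
  Δ = 13² - 4·42 = 169 - 168 = 1,  λ = (13 ± √1)/2 = (13 ± 1)/2 = 7 or 6.
  Sorted: λ_1 = 7,  λ_2 = 6,  λ_3 = 3  (check: sum = 16 = tr ✓).

Step 4 — unit eigenvector for λ_1 = 7: v spans the null space of (Sigma - λ_1 I), whose rows are
  r_1 = (-1, -1, 1),  r_2 = (-1, -1, 1),  r_3 = (1, 1, -3).
  v is orthogonal to every row, so take v ∝ r_1 × r_3 = ((-1)·(-3) - (1)·(1), (1)·(1) - (-1)·(-3), (-1)·(1) - (-1)·(1)) = (2, -2, 0).
  Rescale (divide by 2): u = (1, -1, 0).
  ||u|| = √((1)² + (-1)² + (0)²) = √(2) ≈ 1.4142,  v_1 = u/||u|| ≈ (0.7071, -0.7071, 0) (||v_1|| = 1).

λ_1 = 7,  λ_2 = 6,  λ_3 = 3;  v_1 ≈ (0.7071, -0.7071, 0)


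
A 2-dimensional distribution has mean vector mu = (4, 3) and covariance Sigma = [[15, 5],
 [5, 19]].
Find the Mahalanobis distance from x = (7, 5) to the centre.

Step 1 — centre the observation: (x - mu) = (3, 2).

Step 2 — invert Sigma. det(Sigma) = 15·19 - (5)² = 260.
  Sigma^{-1} = (1/det) · [[d, -b], [-b, a]] = [[0.0731, -0.0192],
 [-0.0192, 0.0577]].

Step 3 — form the quadratic (x - mu)^T · Sigma^{-1} · (x - mu):
  Sigma^{-1} · (x - mu) = (0.1808, 0.0577).
  (x - mu)^T · [Sigma^{-1} · (x - mu)] = (3)·(0.1808) + (2)·(0.0577) = 0.6577.

Step 4 — take square root: d = √(0.6577) ≈ 0.811.

d(x, mu) = √(0.6577) ≈ 0.811


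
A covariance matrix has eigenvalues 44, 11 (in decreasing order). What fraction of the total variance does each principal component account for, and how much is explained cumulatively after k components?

Step 1 — total variance = trace(Sigma) = Σ λ_i = 44 + 11 = 55.

Step 2 — fraction explained by component i = λ_i / Σ λ:
  PC1: 44/55 = 0.8
  PC2: 11/55 = 0.2

Step 3 — cumulative fraction after k components = (λ_1 + ... + λ_k) / Σ λ:
  k = 1: 44/55 = 0.8
  k = 2: (44 + 11)/55 = 55/55 = 1

Summary (fraction, with percent):

explained: PC1 0.8 (80%), PC2 0.2 (20%);  cumulative: 0.8, 1


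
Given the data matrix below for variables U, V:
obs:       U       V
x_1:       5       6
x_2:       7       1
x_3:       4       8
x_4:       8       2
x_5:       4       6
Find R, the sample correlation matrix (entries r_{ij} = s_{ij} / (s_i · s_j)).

Step 1 — column means:
  mean(U) = (5 + 7 + 4 + 8 + 4) / 5 = 28/5 = 5.6
  mean(V) = (6 + 1 + 8 + 2 + 6) / 5 = 23/5 = 4.6

Step 2 — sample variances and covariances s[i,j] = (1/(n-1)) · Σ_k (x_{k,i} - mean_i) · (x_{k,j} - mean_j), with n-1 = 4:
  s[U,U] = ((-0.6)·(-0.6) + (1.4)·(1.4) + (-1.6)·(-1.6) + (2.4)·(2.4) + (-1.6)·(-1.6)) / 4 = 13.2/4 = 3.3
  s[U,V] = ((-0.6)·(1.4) + (1.4)·(-3.6) + (-1.6)·(3.4) + (2.4)·(-2.6) + (-1.6)·(1.4)) / 4 = -19.8/4 = -4.95
  s[V,V] = ((1.4)·(1.4) + (-3.6)·(-3.6) + (3.4)·(3.4) + (-2.6)·(-2.6) + (1.4)·(1.4)) / 4 = 35.2/4 = 8.8
  Sample standard deviations s_i = √(s[i,i]):
  s(U) = √(3.3) = 1.8166
  s(V) = √(8.8) = 2.9665

Step 3 — r_{ij} = s_{ij} / (s_i · s_j):
  r[U,U] = 1 (diagonal).
  r[U,V] = -4.95 / (1.8166 · 2.9665) = -4.95 / 5.3889 = -0.9186
  r[V,V] = 1 (diagonal).

R is symmetric with unit diagonal. Assembling:

R = [[1, -0.9186],
 [-0.9186, 1]]


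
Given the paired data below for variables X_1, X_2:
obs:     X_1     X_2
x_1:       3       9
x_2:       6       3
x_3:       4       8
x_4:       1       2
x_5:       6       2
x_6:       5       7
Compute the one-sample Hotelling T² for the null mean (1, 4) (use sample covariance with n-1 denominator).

Step 1 — sample mean vector:
  mean(X_1) = (3 + 6 + 4 + 1 + 6 + 5) / 6 = 25/6 = 4.1667
  mean(X_2) = (9 + 3 + 8 + 2 + 2 + 7) / 6 = 31/6 = 5.1667
  x̄ = (4.1667, 5.1667),  deviation x̄ - mu_0 = (4.1667, 5.1667) - (1, 4) = (3.1667, 1.1667).

Step 2 — sample covariance matrix, S[i,j] = (1/(n-1)) · Σ_k (x_{k,i} - mean_i) · (x_{k,j} - mean_j), divisor n-1 = 5:
  S[X_1,X_1] = ((-1.1667)·(-1.1667) + (1.8333)·(1.8333) + (-0.1667)·(-0.1667) + (-3.1667)·(-3.1667) + (1.8333)·(1.8333) + (0.8333)·(0.8333)) / 5 = 18.8333/5 = 3.7667
  S[X_1,X_2] = ((-1.1667)·(3.8333) + (1.8333)·(-2.1667) + (-0.1667)·(2.8333) + (-3.1667)·(-3.1667) + (1.8333)·(-3.1667) + (0.8333)·(1.8333)) / 5 = -3.1667/5 = -0.6333
  S[X_2,X_2] = ((3.8333)·(3.8333) + (-2.1667)·(-2.1667) + (2.8333)·(2.8333) + (-3.1667)·(-3.1667) + (-3.1667)·(-3.1667) + (1.8333)·(1.8333)) / 5 = 50.8333/5 = 10.1667
  S = [[3.7667, -0.6333],
 [-0.6333, 10.1667]].

Step 3 — invert S. det(S) = 3.7667·10.1667 - (-0.6333)² = 37.8933.
  S^{-1} = (1/det) · [[d, -b], [-b, a]] = [[0.2683, 0.0167],
 [0.0167, 0.0994]].

Step 4 — quadratic form (x̄ - mu_0)^T · S^{-1} · (x̄ - mu_0):
  S^{-1} · (x̄ - mu_0) = (0.8691, 0.1689),
  (x̄ - mu_0)^T · [...] = (3.1667)·(0.8691) + (1.1667)·(0.1689) = 2.9492.

Step 5 — scale by n: T² = 6 · 2.9492 = 17.6953.

T² ≈ 17.6953


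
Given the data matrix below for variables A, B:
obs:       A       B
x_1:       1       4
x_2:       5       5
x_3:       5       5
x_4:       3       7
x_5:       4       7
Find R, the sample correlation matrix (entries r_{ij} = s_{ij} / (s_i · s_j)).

Step 1 — column means:
  mean(A) = (1 + 5 + 5 + 3 + 4) / 5 = 18/5 = 3.6
  mean(B) = (4 + 5 + 5 + 7 + 7) / 5 = 28/5 = 5.6

Step 2 — sample variances and covariances s[i,j] = (1/(n-1)) · Σ_k (x_{k,i} - mean_i) · (x_{k,j} - mean_j), with n-1 = 4:
  s[A,A] = ((-2.6)·(-2.6) + (1.4)·(1.4) + (1.4)·(1.4) + (-0.6)·(-0.6) + (0.4)·(0.4)) / 4 = 11.2/4 = 2.8
  s[A,B] = ((-2.6)·(-1.6) + (1.4)·(-0.6) + (1.4)·(-0.6) + (-0.6)·(1.4) + (0.4)·(1.4)) / 4 = 2.2/4 = 0.55
  s[B,B] = ((-1.6)·(-1.6) + (-0.6)·(-0.6) + (-0.6)·(-0.6) + (1.4)·(1.4) + (1.4)·(1.4)) / 4 = 7.2/4 = 1.8
  Sample standard deviations s_i = √(s[i,i]):
  s(A) = √(2.8) = 1.6733
  s(B) = √(1.8) = 1.3416

Step 3 — r_{ij} = s_{ij} / (s_i · s_j):
  r[A,A] = 1 (diagonal).
  r[A,B] = 0.55 / (1.6733 · 1.3416) = 0.55 / 2.245 = 0.245
  r[B,B] = 1 (diagonal).

R is symmetric with unit diagonal. Assembling:

R = [[1, 0.245],
 [0.245, 1]]


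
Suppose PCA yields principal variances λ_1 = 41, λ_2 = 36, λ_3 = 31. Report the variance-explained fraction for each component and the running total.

Step 1 — total variance = trace(Sigma) = Σ λ_i = 41 + 36 + 31 = 108.

Step 2 — fraction explained by component i = λ_i / Σ λ:
  PC1: 41/108 = 0.3796
  PC2: 36/108 = 0.3333
  PC3: 31/108 = 0.287

Step 3 — cumulative fraction after k components = (λ_1 + ... + λ_k) / Σ λ:
  k = 1: 41/108 = 0.3796
  k = 2: (41 + 36)/108 = 77/108 = 0.713
  k = 3: (41 + 36 + 31)/108 = 108/108 = 1

Summary (fraction, with percent):

explained: PC1 0.3796 (37.96%), PC2 0.3333 (33.33%), PC3 0.287 (28.7%);  cumulative: 0.3796, 0.713, 1


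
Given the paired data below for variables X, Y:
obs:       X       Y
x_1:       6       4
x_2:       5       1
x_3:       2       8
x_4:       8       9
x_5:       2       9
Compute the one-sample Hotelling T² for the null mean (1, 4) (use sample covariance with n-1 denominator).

Step 1 — sample mean vector:
  mean(X) = (6 + 5 + 2 + 8 + 2) / 5 = 23/5 = 4.6
  mean(Y) = (4 + 1 + 8 + 9 + 9) / 5 = 31/5 = 6.2
  x̄ = (4.6, 6.2),  deviation x̄ - mu_0 = (4.6, 6.2) - (1, 4) = (3.6, 2.2).

Step 2 — sample covariance matrix, S[i,j] = (1/(n-1)) · Σ_k (x_{k,i} - mean_i) · (x_{k,j} - mean_j), divisor n-1 = 4:
  S[X,X] = ((1.4)·(1.4) + (0.4)·(0.4) + (-2.6)·(-2.6) + (3.4)·(3.4) + (-2.6)·(-2.6)) / 4 = 27.2/4 = 6.8
  S[X,Y] = ((1.4)·(-2.2) + (0.4)·(-5.2) + (-2.6)·(1.8) + (3.4)·(2.8) + (-2.6)·(2.8)) / 4 = -7.6/4 = -1.9
  S[Y,Y] = ((-2.2)·(-2.2) + (-5.2)·(-5.2) + (1.8)·(1.8) + (2.8)·(2.8) + (2.8)·(2.8)) / 4 = 50.8/4 = 12.7
  S = [[6.8, -1.9],
 [-1.9, 12.7]].

Step 3 — invert S. det(S) = 6.8·12.7 - (-1.9)² = 82.75.
  S^{-1} = (1/det) · [[d, -b], [-b, a]] = [[0.1535, 0.023],
 [0.023, 0.0822]].

Step 4 — quadratic form (x̄ - mu_0)^T · S^{-1} · (x̄ - mu_0):
  S^{-1} · (x̄ - mu_0) = (0.603, 0.2634),
  (x̄ - mu_0)^T · [...] = (3.6)·(0.603) + (2.2)·(0.2634) = 2.7505.

Step 5 — scale by n: T² = 5 · 2.7505 = 13.7523.

T² ≈ 13.7523


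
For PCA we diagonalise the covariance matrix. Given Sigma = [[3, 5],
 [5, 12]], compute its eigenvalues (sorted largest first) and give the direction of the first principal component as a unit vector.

Step 1 — characteristic polynomial of 2×2 Sigma:
  det(Sigma - λI) = λ² - trace · λ + det = 0.
  trace = 3 + 12 = 15, det = 3·12 - (5)² = 11.
Step 2 — discriminant:
  Δ = trace² - 4·det = 225 - 44 = 181.
Step 3 — eigenvalues:
  λ = (trace ± √Δ)/2 = (15 ± 13.4536)/2,
  λ_1 = 14.2268,  λ_2 = 0.7732.

Step 4 — unit eigenvector for λ_1: solve (Sigma - λ_1 I)v = 0. First row:
  (3 - 14.2268)·v_x + (5)·v_y = 0, i.e. (-11.2268)·v_x + (5)·v_y = 0,
  so v ∝ (b, λ_1 - a) = (5, 11.2268) = u.
  ||u|| = √((5)² + (11.2268)²) = √(151.0413) ≈ 12.2899,
  v_1 = u/||u|| ≈ (0.4068, 0.9135) (||v_1|| = 1).

λ_1 = 14.2268,  λ_2 = 0.7732;  v_1 ≈ (0.4068, 0.9135)


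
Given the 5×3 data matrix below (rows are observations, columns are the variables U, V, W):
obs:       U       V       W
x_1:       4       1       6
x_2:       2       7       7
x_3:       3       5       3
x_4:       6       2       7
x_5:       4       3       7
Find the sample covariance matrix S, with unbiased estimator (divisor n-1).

Step 1 — column means:
  mean(U) = (4 + 2 + 3 + 6 + 4) / 5 = 19/5 = 3.8
  mean(V) = (1 + 7 + 5 + 2 + 3) / 5 = 18/5 = 3.6
  mean(W) = (6 + 7 + 3 + 7 + 7) / 5 = 30/5 = 6

Step 2 — sample covariance S[i,j] = (1/(n-1)) · Σ_k (x_{k,i} - mean_i) · (x_{k,j} - mean_j), with n-1 = 4.
  S[U,U] = ((0.2)·(0.2) + (-1.8)·(-1.8) + (-0.8)·(-0.8) + (2.2)·(2.2) + (0.2)·(0.2)) / 4 = 8.8/4 = 2.2
  S[U,V] = ((0.2)·(-2.6) + (-1.8)·(3.4) + (-0.8)·(1.4) + (2.2)·(-1.6) + (0.2)·(-0.6)) / 4 = -11.4/4 = -2.85
  S[U,W] = ((0.2)·(0) + (-1.8)·(1) + (-0.8)·(-3) + (2.2)·(1) + (0.2)·(1)) / 4 = 3/4 = 0.75
  S[V,V] = ((-2.6)·(-2.6) + (3.4)·(3.4) + (1.4)·(1.4) + (-1.6)·(-1.6) + (-0.6)·(-0.6)) / 4 = 23.2/4 = 5.8
  S[V,W] = ((-2.6)·(0) + (3.4)·(1) + (1.4)·(-3) + (-1.6)·(1) + (-0.6)·(1)) / 4 = -3/4 = -0.75
  S[W,W] = ((0)·(0) + (1)·(1) + (-3)·(-3) + (1)·(1) + (1)·(1)) / 4 = 12/4 = 3

S is symmetric (S[j,i] = S[i,j]). Assembling:

S = [[2.2, -2.85, 0.75],
 [-2.85, 5.8, -0.75],
 [0.75, -0.75, 3]]


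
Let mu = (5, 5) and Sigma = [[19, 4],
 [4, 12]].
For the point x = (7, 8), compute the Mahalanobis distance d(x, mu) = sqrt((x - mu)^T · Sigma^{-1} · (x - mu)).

Step 1 — centre the observation: (x - mu) = (2, 3).

Step 2 — invert Sigma. det(Sigma) = 19·12 - (4)² = 212.
  Sigma^{-1} = (1/det) · [[d, -b], [-b, a]] = [[0.0566, -0.0189],
 [-0.0189, 0.0896]].

Step 3 — form the quadratic (x - mu)^T · Sigma^{-1} · (x - mu):
  Sigma^{-1} · (x - mu) = (0.0566, 0.2311).
  (x - mu)^T · [Sigma^{-1} · (x - mu)] = (2)·(0.0566) + (3)·(0.2311) = 0.8066.

Step 4 — take square root: d = √(0.8066) ≈ 0.8981.

d(x, mu) = √(0.8066) ≈ 0.8981


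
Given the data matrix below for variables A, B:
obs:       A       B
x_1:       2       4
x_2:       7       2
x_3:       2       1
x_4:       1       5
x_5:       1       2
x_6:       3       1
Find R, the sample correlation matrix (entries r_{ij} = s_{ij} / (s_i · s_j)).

Step 1 — column means:
  mean(A) = (2 + 7 + 2 + 1 + 1 + 3) / 6 = 16/6 = 2.6667
  mean(B) = (4 + 2 + 1 + 5 + 2 + 1) / 6 = 15/6 = 2.5

Step 2 — sample variances and covariances s[i,j] = (1/(n-1)) · Σ_k (x_{k,i} - mean_i) · (x_{k,j} - mean_j), with n-1 = 5:
  s[A,A] = ((-0.6667)·(-0.6667) + (4.3333)·(4.3333) + (-0.6667)·(-0.6667) + (-1.6667)·(-1.6667) + (-1.6667)·(-1.6667) + (0.3333)·(0.3333)) / 5 = 25.3333/5 = 5.0667
  s[A,B] = ((-0.6667)·(1.5) + (4.3333)·(-0.5) + (-0.6667)·(-1.5) + (-1.6667)·(2.5) + (-1.6667)·(-0.5) + (0.3333)·(-1.5)) / 5 = -6/5 = -1.2
  s[B,B] = ((1.5)·(1.5) + (-0.5)·(-0.5) + (-1.5)·(-1.5) + (2.5)·(2.5) + (-0.5)·(-0.5) + (-1.5)·(-1.5)) / 5 = 13.5/5 = 2.7
  Sample standard deviations s_i = √(s[i,i]):
  s(A) = √(5.0667) = 2.2509
  s(B) = √(2.7) = 1.6432

Step 3 — r_{ij} = s_{ij} / (s_i · s_j):
  r[A,A] = 1 (diagonal).
  r[A,B] = -1.2 / (2.2509 · 1.6432) = -1.2 / 3.6986 = -0.3244
  r[B,B] = 1 (diagonal).

R is symmetric with unit diagonal. Assembling:

R = [[1, -0.3244],
 [-0.3244, 1]]


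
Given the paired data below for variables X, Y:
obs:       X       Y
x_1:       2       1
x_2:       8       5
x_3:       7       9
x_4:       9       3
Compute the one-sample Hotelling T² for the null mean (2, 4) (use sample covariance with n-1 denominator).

Step 1 — sample mean vector:
  mean(X) = (2 + 8 + 7 + 9) / 4 = 26/4 = 6.5
  mean(Y) = (1 + 5 + 9 + 3) / 4 = 18/4 = 4.5
  x̄ = (6.5, 4.5),  deviation x̄ - mu_0 = (6.5, 4.5) - (2, 4) = (4.5, 0.5).

Step 2 — sample covariance matrix, S[i,j] = (1/(n-1)) · Σ_k (x_{k,i} - mean_i) · (x_{k,j} - mean_j), divisor n-1 = 3:
  S[X,X] = ((-4.5)·(-4.5) + (1.5)·(1.5) + (0.5)·(0.5) + (2.5)·(2.5)) / 3 = 29/3 = 9.6667
  S[X,Y] = ((-4.5)·(-3.5) + (1.5)·(0.5) + (0.5)·(4.5) + (2.5)·(-1.5)) / 3 = 15/3 = 5
  S[Y,Y] = ((-3.5)·(-3.5) + (0.5)·(0.5) + (4.5)·(4.5) + (-1.5)·(-1.5)) / 3 = 35/3 = 11.6667
  S = [[9.6667, 5],
 [5, 11.6667]].

Step 3 — invert S. det(S) = 9.6667·11.6667 - (5)² = 87.7778.
  S^{-1} = (1/det) · [[d, -b], [-b, a]] = [[0.1329, -0.057],
 [-0.057, 0.1101]].

Step 4 — quadratic form (x̄ - mu_0)^T · S^{-1} · (x̄ - mu_0):
  S^{-1} · (x̄ - mu_0) = (0.5696, -0.2013),
  (x̄ - mu_0)^T · [...] = (4.5)·(0.5696) + (0.5)·(-0.2013) = 2.4627.

Step 5 — scale by n: T² = 4 · 2.4627 = 9.8506.

T² ≈ 9.8506


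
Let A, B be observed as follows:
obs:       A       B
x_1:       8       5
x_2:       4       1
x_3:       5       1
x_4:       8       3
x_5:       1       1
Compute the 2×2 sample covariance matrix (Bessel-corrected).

Step 1 — column means:
  mean(A) = (8 + 4 + 5 + 8 + 1) / 5 = 26/5 = 5.2
  mean(B) = (5 + 1 + 1 + 3 + 1) / 5 = 11/5 = 2.2

Step 2 — sample covariance S[i,j] = (1/(n-1)) · Σ_k (x_{k,i} - mean_i) · (x_{k,j} - mean_j), with n-1 = 4.
  S[A,A] = ((2.8)·(2.8) + (-1.2)·(-1.2) + (-0.2)·(-0.2) + (2.8)·(2.8) + (-4.2)·(-4.2)) / 4 = 34.8/4 = 8.7
  S[A,B] = ((2.8)·(2.8) + (-1.2)·(-1.2) + (-0.2)·(-1.2) + (2.8)·(0.8) + (-4.2)·(-1.2)) / 4 = 16.8/4 = 4.2
  S[B,B] = ((2.8)·(2.8) + (-1.2)·(-1.2) + (-1.2)·(-1.2) + (0.8)·(0.8) + (-1.2)·(-1.2)) / 4 = 12.8/4 = 3.2

S is symmetric (S[j,i] = S[i,j]). Assembling:

S = [[8.7, 4.2],
 [4.2, 3.2]]


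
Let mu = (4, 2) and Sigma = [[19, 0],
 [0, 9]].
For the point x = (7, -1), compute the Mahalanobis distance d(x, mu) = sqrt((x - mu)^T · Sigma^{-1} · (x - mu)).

Step 1 — centre the observation: (x - mu) = (3, -3).

Step 2 — invert Sigma. det(Sigma) = 19·9 - (0)² = 171.
  Sigma^{-1} = (1/det) · [[d, -b], [-b, a]] = [[0.0526, 0],
 [0, 0.1111]].

Step 3 — form the quadratic (x - mu)^T · Sigma^{-1} · (x - mu):
  Sigma^{-1} · (x - mu) = (0.1579, -0.3333).
  (x - mu)^T · [Sigma^{-1} · (x - mu)] = (3)·(0.1579) + (-3)·(-0.3333) = 1.4737.

Step 4 — take square root: d = √(1.4737) ≈ 1.214.

d(x, mu) = √(1.4737) ≈ 1.214


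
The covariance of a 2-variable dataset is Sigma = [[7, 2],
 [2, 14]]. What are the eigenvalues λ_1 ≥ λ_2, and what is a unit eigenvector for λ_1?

Step 1 — characteristic polynomial of 2×2 Sigma:
  det(Sigma - λI) = λ² - trace · λ + det = 0.
  trace = 7 + 14 = 21, det = 7·14 - (2)² = 94.
Step 2 — discriminant:
  Δ = trace² - 4·det = 441 - 376 = 65.
Step 3 — eigenvalues:
  λ = (trace ± √Δ)/2 = (21 ± 8.0623)/2,
  λ_1 = 14.5311,  λ_2 = 6.4689.

Step 4 — unit eigenvector for λ_1: solve (Sigma - λ_1 I)v = 0. First row:
  (7 - 14.5311)·v_x + (2)·v_y = 0, i.e. (-7.5311)·v_x + (2)·v_y = 0,
  so v ∝ (b, λ_1 - a) = (2, 7.5311) = u.
  ||u|| = √((2)² + (7.5311)²) = √(60.7179) ≈ 7.7922,
  v_1 = u/||u|| ≈ (0.2567, 0.9665) (||v_1|| = 1).

λ_1 = 14.5311,  λ_2 = 6.4689;  v_1 ≈ (0.2567, 0.9665)


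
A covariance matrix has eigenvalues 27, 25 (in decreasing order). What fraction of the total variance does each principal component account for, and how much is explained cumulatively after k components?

Step 1 — total variance = trace(Sigma) = Σ λ_i = 27 + 25 = 52.

Step 2 — fraction explained by component i = λ_i / Σ λ:
  PC1: 27/52 = 0.5192
  PC2: 25/52 = 0.4808

Step 3 — cumulative fraction after k components = (λ_1 + ... + λ_k) / Σ λ:
  k = 1: 27/52 = 0.5192
  k = 2: (27 + 25)/52 = 52/52 = 1

Summary (fraction, with percent):

explained: PC1 0.5192 (51.92%), PC2 0.4808 (48.08%);  cumulative: 0.5192, 1


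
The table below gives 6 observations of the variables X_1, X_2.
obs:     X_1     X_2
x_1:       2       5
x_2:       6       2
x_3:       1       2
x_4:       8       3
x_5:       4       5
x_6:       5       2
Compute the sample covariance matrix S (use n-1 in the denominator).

Step 1 — column means:
  mean(X_1) = (2 + 6 + 1 + 8 + 4 + 5) / 6 = 26/6 = 4.3333
  mean(X_2) = (5 + 2 + 2 + 3 + 5 + 2) / 6 = 19/6 = 3.1667

Step 2 — sample covariance S[i,j] = (1/(n-1)) · Σ_k (x_{k,i} - mean_i) · (x_{k,j} - mean_j), with n-1 = 5.
  S[X_1,X_1] = ((-2.3333)·(-2.3333) + (1.6667)·(1.6667) + (-3.3333)·(-3.3333) + (3.6667)·(3.6667) + (-0.3333)·(-0.3333) + (0.6667)·(0.6667)) / 5 = 33.3333/5 = 6.6667
  S[X_1,X_2] = ((-2.3333)·(1.8333) + (1.6667)·(-1.1667) + (-3.3333)·(-1.1667) + (3.6667)·(-0.1667) + (-0.3333)·(1.8333) + (0.6667)·(-1.1667)) / 5 = -4.3333/5 = -0.8667
  S[X_2,X_2] = ((1.8333)·(1.8333) + (-1.1667)·(-1.1667) + (-1.1667)·(-1.1667) + (-0.1667)·(-0.1667) + (1.8333)·(1.8333) + (-1.1667)·(-1.1667)) / 5 = 10.8333/5 = 2.1667

S is symmetric (S[j,i] = S[i,j]). Assembling:

S = [[6.6667, -0.8667],
 [-0.8667, 2.1667]]


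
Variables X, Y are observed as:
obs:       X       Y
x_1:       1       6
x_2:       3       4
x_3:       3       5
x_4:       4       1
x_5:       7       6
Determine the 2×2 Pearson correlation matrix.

Step 1 — column means:
  mean(X) = (1 + 3 + 3 + 4 + 7) / 5 = 18/5 = 3.6
  mean(Y) = (6 + 4 + 5 + 1 + 6) / 5 = 22/5 = 4.4

Step 2 — sample variances and covariances s[i,j] = (1/(n-1)) · Σ_k (x_{k,i} - mean_i) · (x_{k,j} - mean_j), with n-1 = 4:
  s[X,X] = ((-2.6)·(-2.6) + (-0.6)·(-0.6) + (-0.6)·(-0.6) + (0.4)·(0.4) + (3.4)·(3.4)) / 4 = 19.2/4 = 4.8
  s[X,Y] = ((-2.6)·(1.6) + (-0.6)·(-0.4) + (-0.6)·(0.6) + (0.4)·(-3.4) + (3.4)·(1.6)) / 4 = -0.2/4 = -0.05
  s[Y,Y] = ((1.6)·(1.6) + (-0.4)·(-0.4) + (0.6)·(0.6) + (-3.4)·(-3.4) + (1.6)·(1.6)) / 4 = 17.2/4 = 4.3
  Sample standard deviations s_i = √(s[i,i]):
  s(X) = √(4.8) = 2.1909
  s(Y) = √(4.3) = 2.0736

Step 3 — r_{ij} = s_{ij} / (s_i · s_j):
  r[X,X] = 1 (diagonal).
  r[X,Y] = -0.05 / (2.1909 · 2.0736) = -0.05 / 4.5431 = -0.011
  r[Y,Y] = 1 (diagonal).

R is symmetric with unit diagonal. Assembling:

R = [[1, -0.011],
 [-0.011, 1]]


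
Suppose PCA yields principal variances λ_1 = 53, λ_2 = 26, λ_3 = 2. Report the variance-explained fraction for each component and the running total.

Step 1 — total variance = trace(Sigma) = Σ λ_i = 53 + 26 + 2 = 81.

Step 2 — fraction explained by component i = λ_i / Σ λ:
  PC1: 53/81 = 0.6543
  PC2: 26/81 = 0.321
  PC3: 2/81 = 0.0247

Step 3 — cumulative fraction after k components = (λ_1 + ... + λ_k) / Σ λ:
  k = 1: 53/81 = 0.6543
  k = 2: (53 + 26)/81 = 79/81 = 0.9753
  k = 3: (53 + 26 + 2)/81 = 81/81 = 1

Summary (fraction, with percent):

explained: PC1 0.6543 (65.43%), PC2 0.321 (32.1%), PC3 0.0247 (2.47%);  cumulative: 0.6543, 0.9753, 1


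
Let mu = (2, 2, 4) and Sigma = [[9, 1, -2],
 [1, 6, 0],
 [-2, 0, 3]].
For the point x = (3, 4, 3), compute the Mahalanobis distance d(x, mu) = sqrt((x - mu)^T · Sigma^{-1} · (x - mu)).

Step 1 — centre the observation: (x - mu) = (1, 2, -1).

Step 2 — invert Sigma (cofactor / det for 3×3, or solve directly):
  Sigma^{-1} = [[0.1333, -0.0222, 0.0889],
 [-0.0222, 0.1704, -0.0148],
 [0.0889, -0.0148, 0.3926]].

Step 3 — form the quadratic (x - mu)^T · Sigma^{-1} · (x - mu):
  Sigma^{-1} · (x - mu) = (0, 0.3333, -0.3333).
  (x - mu)^T · [Sigma^{-1} · (x - mu)] = (1)·(0) + (2)·(0.3333) + (-1)·(-0.3333) = 1.

Step 4 — take square root: d = √(1) ≈ 1.

d(x, mu) = √(1) ≈ 1


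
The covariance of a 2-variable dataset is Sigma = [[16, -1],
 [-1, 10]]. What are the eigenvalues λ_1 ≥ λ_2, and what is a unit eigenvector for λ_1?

Step 1 — characteristic polynomial of 2×2 Sigma:
  det(Sigma - λI) = λ² - trace · λ + det = 0.
  trace = 16 + 10 = 26, det = 16·10 - (-1)² = 159.
Step 2 — discriminant:
  Δ = trace² - 4·det = 676 - 636 = 40.
Step 3 — eigenvalues:
  λ = (trace ± √Δ)/2 = (26 ± 6.3246)/2,
  λ_1 = 16.1623,  λ_2 = 9.8377.

Step 4 — unit eigenvector for λ_1: solve (Sigma - λ_1 I)v = 0. First row:
  (16 - 16.1623)·v_x + (-1)·v_y = 0, i.e. (-0.1623)·v_x + (-1)·v_y = 0,
  so v ∝ (b, λ_1 - a) = (-1, 0.1623); multiply by -1 so the first entry is positive: u = (1, -0.1623).
  ||u|| = √((1)² + (-0.1623)²) = √(1.0263) ≈ 1.0131,
  v_1 = u/||u|| ≈ (0.9871, -0.1602) (||v_1|| = 1).

λ_1 = 16.1623,  λ_2 = 9.8377;  v_1 ≈ (0.9871, -0.1602)


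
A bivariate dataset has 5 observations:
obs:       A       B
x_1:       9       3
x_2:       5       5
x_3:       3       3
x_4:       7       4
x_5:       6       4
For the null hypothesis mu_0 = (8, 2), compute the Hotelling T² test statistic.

Step 1 — sample mean vector:
  mean(A) = (9 + 5 + 3 + 7 + 6) / 5 = 30/5 = 6
  mean(B) = (3 + 5 + 3 + 4 + 4) / 5 = 19/5 = 3.8
  x̄ = (6, 3.8),  deviation x̄ - mu_0 = (6, 3.8) - (8, 2) = (-2, 1.8).

Step 2 — sample covariance matrix, S[i,j] = (1/(n-1)) · Σ_k (x_{k,i} - mean_i) · (x_{k,j} - mean_j), divisor n-1 = 4:
  S[A,A] = ((3)·(3) + (-1)·(-1) + (-3)·(-3) + (1)·(1) + (0)·(0)) / 4 = 20/4 = 5
  S[A,B] = ((3)·(-0.8) + (-1)·(1.2) + (-3)·(-0.8) + (1)·(0.2) + (0)·(0.2)) / 4 = -1/4 = -0.25
  S[B,B] = ((-0.8)·(-0.8) + (1.2)·(1.2) + (-0.8)·(-0.8) + (0.2)·(0.2) + (0.2)·(0.2)) / 4 = 2.8/4 = 0.7
  S = [[5, -0.25],
 [-0.25, 0.7]].

Step 3 — invert S. det(S) = 5·0.7 - (-0.25)² = 3.4375.
  S^{-1} = (1/det) · [[d, -b], [-b, a]] = [[0.2036, 0.0727],
 [0.0727, 1.4545]].

Step 4 — quadratic form (x̄ - mu_0)^T · S^{-1} · (x̄ - mu_0):
  S^{-1} · (x̄ - mu_0) = (-0.2764, 2.4727),
  (x̄ - mu_0)^T · [...] = (-2)·(-0.2764) + (1.8)·(2.4727) = 5.0036.

Step 5 — scale by n: T² = 5 · 5.0036 = 25.0182.

T² ≈ 25.0182


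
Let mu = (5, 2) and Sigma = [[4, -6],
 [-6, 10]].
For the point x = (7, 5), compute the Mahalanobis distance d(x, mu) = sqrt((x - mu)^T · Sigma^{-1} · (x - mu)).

Step 1 — centre the observation: (x - mu) = (2, 3).

Step 2 — invert Sigma. det(Sigma) = 4·10 - (-6)² = 4.
  Sigma^{-1} = (1/det) · [[d, -b], [-b, a]] = [[2.5, 1.5],
 [1.5, 1]].

Step 3 — form the quadratic (x - mu)^T · Sigma^{-1} · (x - mu):
  Sigma^{-1} · (x - mu) = (9.5, 6).
  (x - mu)^T · [Sigma^{-1} · (x - mu)] = (2)·(9.5) + (3)·(6) = 37.

Step 4 — take square root: d = √(37) ≈ 6.0828.

d(x, mu) = √(37) ≈ 6.0828


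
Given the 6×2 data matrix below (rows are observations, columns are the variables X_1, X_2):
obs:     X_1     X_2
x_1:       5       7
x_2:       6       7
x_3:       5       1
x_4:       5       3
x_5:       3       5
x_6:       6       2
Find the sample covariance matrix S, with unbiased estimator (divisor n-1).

Step 1 — column means:
  mean(X_1) = (5 + 6 + 5 + 5 + 3 + 6) / 6 = 30/6 = 5
  mean(X_2) = (7 + 7 + 1 + 3 + 5 + 2) / 6 = 25/6 = 4.1667

Step 2 — sample covariance S[i,j] = (1/(n-1)) · Σ_k (x_{k,i} - mean_i) · (x_{k,j} - mean_j), with n-1 = 5.
  S[X_1,X_1] = ((0)·(0) + (1)·(1) + (0)·(0) + (0)·(0) + (-2)·(-2) + (1)·(1)) / 5 = 6/5 = 1.2
  S[X_1,X_2] = ((0)·(2.8333) + (1)·(2.8333) + (0)·(-3.1667) + (0)·(-1.1667) + (-2)·(0.8333) + (1)·(-2.1667)) / 5 = -1/5 = -0.2
  S[X_2,X_2] = ((2.8333)·(2.8333) + (2.8333)·(2.8333) + (-3.1667)·(-3.1667) + (-1.1667)·(-1.1667) + (0.8333)·(0.8333) + (-2.1667)·(-2.1667)) / 5 = 32.8333/5 = 6.5667

S is symmetric (S[j,i] = S[i,j]). Assembling:

S = [[1.2, -0.2],
 [-0.2, 6.5667]]


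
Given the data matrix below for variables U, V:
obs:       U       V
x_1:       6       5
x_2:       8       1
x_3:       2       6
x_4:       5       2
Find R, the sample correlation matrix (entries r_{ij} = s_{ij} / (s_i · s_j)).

Step 1 — column means:
  mean(U) = (6 + 8 + 2 + 5) / 4 = 21/4 = 5.25
  mean(V) = (5 + 1 + 6 + 2) / 4 = 14/4 = 3.5

Step 2 — sample variances and covariances s[i,j] = (1/(n-1)) · Σ_k (x_{k,i} - mean_i) · (x_{k,j} - mean_j), with n-1 = 3:
  s[U,U] = ((0.75)·(0.75) + (2.75)·(2.75) + (-3.25)·(-3.25) + (-0.25)·(-0.25)) / 3 = 18.75/3 = 6.25
  s[U,V] = ((0.75)·(1.5) + (2.75)·(-2.5) + (-3.25)·(2.5) + (-0.25)·(-1.5)) / 3 = -13.5/3 = -4.5
  s[V,V] = ((1.5)·(1.5) + (-2.5)·(-2.5) + (2.5)·(2.5) + (-1.5)·(-1.5)) / 3 = 17/3 = 5.6667
  Sample standard deviations s_i = √(s[i,i]):
  s(U) = √(6.25) = 2.5
  s(V) = √(5.6667) = 2.3805

Step 3 — r_{ij} = s_{ij} / (s_i · s_j):
  r[U,U] = 1 (diagonal).
  r[U,V] = -4.5 / (2.5 · 2.3805) = -4.5 / 5.9512 = -0.7562
  r[V,V] = 1 (diagonal).

R is symmetric with unit diagonal. Assembling:

R = [[1, -0.7562],
 [-0.7562, 1]]


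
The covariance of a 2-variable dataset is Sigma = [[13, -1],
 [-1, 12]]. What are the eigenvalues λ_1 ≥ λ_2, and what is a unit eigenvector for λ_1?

Step 1 — characteristic polynomial of 2×2 Sigma:
  det(Sigma - λI) = λ² - trace · λ + det = 0.
  trace = 13 + 12 = 25, det = 13·12 - (-1)² = 155.
Step 2 — discriminant:
  Δ = trace² - 4·det = 625 - 620 = 5.
Step 3 — eigenvalues:
  λ = (trace ± √Δ)/2 = (25 ± 2.2361)/2,
  λ_1 = 13.618,  λ_2 = 11.382.

Step 4 — unit eigenvector for λ_1: solve (Sigma - λ_1 I)v = 0. First row:
  (13 - 13.618)·v_x + (-1)·v_y = 0, i.e. (-0.618)·v_x + (-1)·v_y = 0,
  so v ∝ (b, λ_1 - a) = (-1, 0.618); multiply by -1 so the first entry is positive: u = (1, -0.618).
  ||u|| = √((1)² + (-0.618)²) = √(1.382) ≈ 1.1756,
  v_1 = u/||u|| ≈ (0.8507, -0.5257) (||v_1|| = 1).

λ_1 = 13.618,  λ_2 = 11.382;  v_1 ≈ (0.8507, -0.5257)


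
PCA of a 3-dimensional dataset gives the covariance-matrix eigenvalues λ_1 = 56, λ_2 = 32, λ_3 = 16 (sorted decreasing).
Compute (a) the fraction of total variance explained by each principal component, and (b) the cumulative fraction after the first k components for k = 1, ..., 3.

Step 1 — total variance = trace(Sigma) = Σ λ_i = 56 + 32 + 16 = 104.

Step 2 — fraction explained by component i = λ_i / Σ λ:
  PC1: 56/104 = 0.5385
  PC2: 32/104 = 0.3077
  PC3: 16/104 = 0.1538

Step 3 — cumulative fraction after k components = (λ_1 + ... + λ_k) / Σ λ:
  k = 1: 56/104 = 0.5385
  k = 2: (56 + 32)/104 = 88/104 = 0.8462
  k = 3: (56 + 32 + 16)/104 = 104/104 = 1

Summary (fraction, with percent):

explained: PC1 0.5385 (53.85%), PC2 0.3077 (30.77%), PC3 0.1538 (15.38%);  cumulative: 0.5385, 0.8462, 1


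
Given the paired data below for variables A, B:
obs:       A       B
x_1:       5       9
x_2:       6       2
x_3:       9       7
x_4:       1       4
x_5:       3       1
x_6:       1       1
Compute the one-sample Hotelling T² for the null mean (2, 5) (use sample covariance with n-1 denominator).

Step 1 — sample mean vector:
  mean(A) = (5 + 6 + 9 + 1 + 3 + 1) / 6 = 25/6 = 4.1667
  mean(B) = (9 + 2 + 7 + 4 + 1 + 1) / 6 = 24/6 = 4
  x̄ = (4.1667, 4),  deviation x̄ - mu_0 = (4.1667, 4) - (2, 5) = (2.1667, -1).

Step 2 — sample covariance matrix, S[i,j] = (1/(n-1)) · Σ_k (x_{k,i} - mean_i) · (x_{k,j} - mean_j), divisor n-1 = 5:
  S[A,A] = ((0.8333)·(0.8333) + (1.8333)·(1.8333) + (4.8333)·(4.8333) + (-3.1667)·(-3.1667) + (-1.1667)·(-1.1667) + (-3.1667)·(-3.1667)) / 5 = 48.8333/5 = 9.7667
  S[A,B] = ((0.8333)·(5) + (1.8333)·(-2) + (4.8333)·(3) + (-3.1667)·(0) + (-1.1667)·(-3) + (-3.1667)·(-3)) / 5 = 28/5 = 5.6
  S[B,B] = ((5)·(5) + (-2)·(-2) + (3)·(3) + (0)·(0) + (-3)·(-3) + (-3)·(-3)) / 5 = 56/5 = 11.2
  S = [[9.7667, 5.6],
 [5.6, 11.2]].

Step 3 — invert S. det(S) = 9.7667·11.2 - (5.6)² = 78.0267.
  S^{-1} = (1/det) · [[d, -b], [-b, a]] = [[0.1435, -0.0718],
 [-0.0718, 0.1252]].

Step 4 — quadratic form (x̄ - mu_0)^T · S^{-1} · (x̄ - mu_0):
  S^{-1} · (x̄ - mu_0) = (0.3828, -0.2807),
  (x̄ - mu_0)^T · [...] = (2.1667)·(0.3828) + (-1)·(-0.2807) = 1.11.

Step 5 — scale by n: T² = 6 · 1.11 = 6.6601.

T² ≈ 6.6601
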